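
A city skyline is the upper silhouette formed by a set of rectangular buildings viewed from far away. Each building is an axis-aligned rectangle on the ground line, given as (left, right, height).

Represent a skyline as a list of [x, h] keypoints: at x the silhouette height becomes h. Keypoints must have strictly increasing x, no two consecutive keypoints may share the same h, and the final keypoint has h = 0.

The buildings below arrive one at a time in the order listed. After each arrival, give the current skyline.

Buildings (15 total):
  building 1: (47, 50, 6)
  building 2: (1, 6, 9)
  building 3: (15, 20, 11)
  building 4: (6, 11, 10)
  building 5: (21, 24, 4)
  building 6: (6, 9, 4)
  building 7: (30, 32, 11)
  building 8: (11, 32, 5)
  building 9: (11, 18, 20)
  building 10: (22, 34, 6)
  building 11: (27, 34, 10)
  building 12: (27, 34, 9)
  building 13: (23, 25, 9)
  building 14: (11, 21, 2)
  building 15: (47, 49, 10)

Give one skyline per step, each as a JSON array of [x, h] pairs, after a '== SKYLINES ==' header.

== SKYLINES ==
[[47,6],[50,0]]
[[1,9],[6,0],[47,6],[50,0]]
[[1,9],[6,0],[15,11],[20,0],[47,6],[50,0]]
[[1,9],[6,10],[11,0],[15,11],[20,0],[47,6],[50,0]]
[[1,9],[6,10],[11,0],[15,11],[20,0],[21,4],[24,0],[47,6],[50,0]]
[[1,9],[6,10],[11,0],[15,11],[20,0],[21,4],[24,0],[47,6],[50,0]]
[[1,9],[6,10],[11,0],[15,11],[20,0],[21,4],[24,0],[30,11],[32,0],[47,6],[50,0]]
[[1,9],[6,10],[11,5],[15,11],[20,5],[30,11],[32,0],[47,6],[50,0]]
[[1,9],[6,10],[11,20],[18,11],[20,5],[30,11],[32,0],[47,6],[50,0]]
[[1,9],[6,10],[11,20],[18,11],[20,5],[22,6],[30,11],[32,6],[34,0],[47,6],[50,0]]
[[1,9],[6,10],[11,20],[18,11],[20,5],[22,6],[27,10],[30,11],[32,10],[34,0],[47,6],[50,0]]
[[1,9],[6,10],[11,20],[18,11],[20,5],[22,6],[27,10],[30,11],[32,10],[34,0],[47,6],[50,0]]
[[1,9],[6,10],[11,20],[18,11],[20,5],[22,6],[23,9],[25,6],[27,10],[30,11],[32,10],[34,0],[47,6],[50,0]]
[[1,9],[6,10],[11,20],[18,11],[20,5],[22,6],[23,9],[25,6],[27,10],[30,11],[32,10],[34,0],[47,6],[50,0]]
[[1,9],[6,10],[11,20],[18,11],[20,5],[22,6],[23,9],[25,6],[27,10],[30,11],[32,10],[34,0],[47,10],[49,6],[50,0]]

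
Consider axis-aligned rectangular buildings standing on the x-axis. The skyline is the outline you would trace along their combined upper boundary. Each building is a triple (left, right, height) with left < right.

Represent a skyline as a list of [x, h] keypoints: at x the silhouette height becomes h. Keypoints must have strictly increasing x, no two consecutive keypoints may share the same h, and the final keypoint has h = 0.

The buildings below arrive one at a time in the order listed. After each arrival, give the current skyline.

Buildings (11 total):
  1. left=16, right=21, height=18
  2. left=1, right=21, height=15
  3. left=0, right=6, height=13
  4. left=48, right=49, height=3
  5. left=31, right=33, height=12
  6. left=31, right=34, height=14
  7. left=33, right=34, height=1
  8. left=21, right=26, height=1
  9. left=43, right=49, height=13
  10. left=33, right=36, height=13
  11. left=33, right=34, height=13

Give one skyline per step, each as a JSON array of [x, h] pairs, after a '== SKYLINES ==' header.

== SKYLINES ==
[[16,18],[21,0]]
[[1,15],[16,18],[21,0]]
[[0,13],[1,15],[16,18],[21,0]]
[[0,13],[1,15],[16,18],[21,0],[48,3],[49,0]]
[[0,13],[1,15],[16,18],[21,0],[31,12],[33,0],[48,3],[49,0]]
[[0,13],[1,15],[16,18],[21,0],[31,14],[34,0],[48,3],[49,0]]
[[0,13],[1,15],[16,18],[21,0],[31,14],[34,0],[48,3],[49,0]]
[[0,13],[1,15],[16,18],[21,1],[26,0],[31,14],[34,0],[48,3],[49,0]]
[[0,13],[1,15],[16,18],[21,1],[26,0],[31,14],[34,0],[43,13],[49,0]]
[[0,13],[1,15],[16,18],[21,1],[26,0],[31,14],[34,13],[36,0],[43,13],[49,0]]
[[0,13],[1,15],[16,18],[21,1],[26,0],[31,14],[34,13],[36,0],[43,13],[49,0]]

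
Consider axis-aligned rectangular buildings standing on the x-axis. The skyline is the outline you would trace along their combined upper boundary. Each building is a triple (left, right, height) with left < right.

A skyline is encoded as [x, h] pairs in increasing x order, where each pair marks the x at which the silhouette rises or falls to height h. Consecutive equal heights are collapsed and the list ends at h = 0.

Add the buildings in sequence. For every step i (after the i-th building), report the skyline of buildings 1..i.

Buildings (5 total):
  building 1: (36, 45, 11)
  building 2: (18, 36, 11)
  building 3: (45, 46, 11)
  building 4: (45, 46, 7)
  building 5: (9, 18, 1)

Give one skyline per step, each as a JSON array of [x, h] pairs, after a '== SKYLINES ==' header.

== SKYLINES ==
[[36,11],[45,0]]
[[18,11],[45,0]]
[[18,11],[46,0]]
[[18,11],[46,0]]
[[9,1],[18,11],[46,0]]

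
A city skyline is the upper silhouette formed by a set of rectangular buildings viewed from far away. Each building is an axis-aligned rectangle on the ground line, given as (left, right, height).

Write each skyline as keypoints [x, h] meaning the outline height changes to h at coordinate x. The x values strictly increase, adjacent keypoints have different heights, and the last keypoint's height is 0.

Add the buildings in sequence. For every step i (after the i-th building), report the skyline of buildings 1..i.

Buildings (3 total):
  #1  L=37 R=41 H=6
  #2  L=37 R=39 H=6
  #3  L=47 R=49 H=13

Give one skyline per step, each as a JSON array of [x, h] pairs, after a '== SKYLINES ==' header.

== SKYLINES ==
[[37,6],[41,0]]
[[37,6],[41,0]]
[[37,6],[41,0],[47,13],[49,0]]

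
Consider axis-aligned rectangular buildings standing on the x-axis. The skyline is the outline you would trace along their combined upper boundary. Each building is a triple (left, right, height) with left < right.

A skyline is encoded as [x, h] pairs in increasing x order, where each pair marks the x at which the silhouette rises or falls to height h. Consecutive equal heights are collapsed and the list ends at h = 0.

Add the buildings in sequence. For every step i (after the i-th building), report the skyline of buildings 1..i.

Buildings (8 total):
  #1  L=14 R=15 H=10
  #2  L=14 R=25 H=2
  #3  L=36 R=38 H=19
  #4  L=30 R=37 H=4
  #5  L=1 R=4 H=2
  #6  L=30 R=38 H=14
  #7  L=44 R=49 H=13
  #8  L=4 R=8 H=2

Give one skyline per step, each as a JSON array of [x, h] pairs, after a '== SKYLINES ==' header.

== SKYLINES ==
[[14,10],[15,0]]
[[14,10],[15,2],[25,0]]
[[14,10],[15,2],[25,0],[36,19],[38,0]]
[[14,10],[15,2],[25,0],[30,4],[36,19],[38,0]]
[[1,2],[4,0],[14,10],[15,2],[25,0],[30,4],[36,19],[38,0]]
[[1,2],[4,0],[14,10],[15,2],[25,0],[30,14],[36,19],[38,0]]
[[1,2],[4,0],[14,10],[15,2],[25,0],[30,14],[36,19],[38,0],[44,13],[49,0]]
[[1,2],[8,0],[14,10],[15,2],[25,0],[30,14],[36,19],[38,0],[44,13],[49,0]]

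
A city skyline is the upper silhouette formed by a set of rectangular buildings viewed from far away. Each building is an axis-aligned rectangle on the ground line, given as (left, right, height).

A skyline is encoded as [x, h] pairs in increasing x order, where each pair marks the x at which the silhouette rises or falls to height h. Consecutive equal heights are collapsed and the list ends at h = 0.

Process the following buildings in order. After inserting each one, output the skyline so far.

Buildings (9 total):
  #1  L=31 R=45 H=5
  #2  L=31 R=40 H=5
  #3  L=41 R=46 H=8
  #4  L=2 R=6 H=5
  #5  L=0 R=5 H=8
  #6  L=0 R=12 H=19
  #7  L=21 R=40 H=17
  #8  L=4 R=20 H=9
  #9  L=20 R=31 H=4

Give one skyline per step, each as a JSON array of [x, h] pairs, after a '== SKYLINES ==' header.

== SKYLINES ==
[[31,5],[45,0]]
[[31,5],[45,0]]
[[31,5],[41,8],[46,0]]
[[2,5],[6,0],[31,5],[41,8],[46,0]]
[[0,8],[5,5],[6,0],[31,5],[41,8],[46,0]]
[[0,19],[12,0],[31,5],[41,8],[46,0]]
[[0,19],[12,0],[21,17],[40,5],[41,8],[46,0]]
[[0,19],[12,9],[20,0],[21,17],[40,5],[41,8],[46,0]]
[[0,19],[12,9],[20,4],[21,17],[40,5],[41,8],[46,0]]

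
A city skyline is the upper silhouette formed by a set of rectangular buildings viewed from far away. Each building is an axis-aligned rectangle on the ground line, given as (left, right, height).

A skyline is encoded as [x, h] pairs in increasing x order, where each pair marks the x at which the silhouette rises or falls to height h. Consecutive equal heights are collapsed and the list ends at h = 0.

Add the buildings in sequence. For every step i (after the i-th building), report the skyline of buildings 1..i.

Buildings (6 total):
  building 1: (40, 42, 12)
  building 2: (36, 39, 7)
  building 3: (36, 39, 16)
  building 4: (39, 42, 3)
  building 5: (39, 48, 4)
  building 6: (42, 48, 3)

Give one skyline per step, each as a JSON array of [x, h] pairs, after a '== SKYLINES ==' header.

== SKYLINES ==
[[40,12],[42,0]]
[[36,7],[39,0],[40,12],[42,0]]
[[36,16],[39,0],[40,12],[42,0]]
[[36,16],[39,3],[40,12],[42,0]]
[[36,16],[39,4],[40,12],[42,4],[48,0]]
[[36,16],[39,4],[40,12],[42,4],[48,0]]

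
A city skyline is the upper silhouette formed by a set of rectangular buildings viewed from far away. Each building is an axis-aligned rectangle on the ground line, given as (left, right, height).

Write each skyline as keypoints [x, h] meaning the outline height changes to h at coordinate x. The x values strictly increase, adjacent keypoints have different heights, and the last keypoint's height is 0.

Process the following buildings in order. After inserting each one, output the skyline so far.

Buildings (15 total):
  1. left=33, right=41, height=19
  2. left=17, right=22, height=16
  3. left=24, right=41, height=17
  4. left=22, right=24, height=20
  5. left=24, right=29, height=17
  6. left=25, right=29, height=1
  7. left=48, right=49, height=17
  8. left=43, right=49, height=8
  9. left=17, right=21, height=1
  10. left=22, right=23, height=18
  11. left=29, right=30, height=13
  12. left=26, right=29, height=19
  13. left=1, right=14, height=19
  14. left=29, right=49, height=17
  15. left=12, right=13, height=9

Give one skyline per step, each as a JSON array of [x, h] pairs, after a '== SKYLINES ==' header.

== SKYLINES ==
[[33,19],[41,0]]
[[17,16],[22,0],[33,19],[41,0]]
[[17,16],[22,0],[24,17],[33,19],[41,0]]
[[17,16],[22,20],[24,17],[33,19],[41,0]]
[[17,16],[22,20],[24,17],[33,19],[41,0]]
[[17,16],[22,20],[24,17],[33,19],[41,0]]
[[17,16],[22,20],[24,17],[33,19],[41,0],[48,17],[49,0]]
[[17,16],[22,20],[24,17],[33,19],[41,0],[43,8],[48,17],[49,0]]
[[17,16],[22,20],[24,17],[33,19],[41,0],[43,8],[48,17],[49,0]]
[[17,16],[22,20],[24,17],[33,19],[41,0],[43,8],[48,17],[49,0]]
[[17,16],[22,20],[24,17],[33,19],[41,0],[43,8],[48,17],[49,0]]
[[17,16],[22,20],[24,17],[26,19],[29,17],[33,19],[41,0],[43,8],[48,17],[49,0]]
[[1,19],[14,0],[17,16],[22,20],[24,17],[26,19],[29,17],[33,19],[41,0],[43,8],[48,17],[49,0]]
[[1,19],[14,0],[17,16],[22,20],[24,17],[26,19],[29,17],[33,19],[41,17],[49,0]]
[[1,19],[14,0],[17,16],[22,20],[24,17],[26,19],[29,17],[33,19],[41,17],[49,0]]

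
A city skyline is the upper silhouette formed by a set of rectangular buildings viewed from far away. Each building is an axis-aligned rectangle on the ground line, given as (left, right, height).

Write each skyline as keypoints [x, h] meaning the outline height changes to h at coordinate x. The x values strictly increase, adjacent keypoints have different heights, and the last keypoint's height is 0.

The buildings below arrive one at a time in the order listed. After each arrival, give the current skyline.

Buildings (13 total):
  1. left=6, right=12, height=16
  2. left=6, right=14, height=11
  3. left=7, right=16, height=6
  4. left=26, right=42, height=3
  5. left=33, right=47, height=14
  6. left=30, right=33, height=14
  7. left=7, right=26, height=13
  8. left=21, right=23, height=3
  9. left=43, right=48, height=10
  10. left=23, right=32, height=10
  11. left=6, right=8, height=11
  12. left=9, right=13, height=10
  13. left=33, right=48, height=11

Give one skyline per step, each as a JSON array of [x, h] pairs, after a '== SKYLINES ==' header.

== SKYLINES ==
[[6,16],[12,0]]
[[6,16],[12,11],[14,0]]
[[6,16],[12,11],[14,6],[16,0]]
[[6,16],[12,11],[14,6],[16,0],[26,3],[42,0]]
[[6,16],[12,11],[14,6],[16,0],[26,3],[33,14],[47,0]]
[[6,16],[12,11],[14,6],[16,0],[26,3],[30,14],[47,0]]
[[6,16],[12,13],[26,3],[30,14],[47,0]]
[[6,16],[12,13],[26,3],[30,14],[47,0]]
[[6,16],[12,13],[26,3],[30,14],[47,10],[48,0]]
[[6,16],[12,13],[26,10],[30,14],[47,10],[48,0]]
[[6,16],[12,13],[26,10],[30,14],[47,10],[48,0]]
[[6,16],[12,13],[26,10],[30,14],[47,10],[48,0]]
[[6,16],[12,13],[26,10],[30,14],[47,11],[48,0]]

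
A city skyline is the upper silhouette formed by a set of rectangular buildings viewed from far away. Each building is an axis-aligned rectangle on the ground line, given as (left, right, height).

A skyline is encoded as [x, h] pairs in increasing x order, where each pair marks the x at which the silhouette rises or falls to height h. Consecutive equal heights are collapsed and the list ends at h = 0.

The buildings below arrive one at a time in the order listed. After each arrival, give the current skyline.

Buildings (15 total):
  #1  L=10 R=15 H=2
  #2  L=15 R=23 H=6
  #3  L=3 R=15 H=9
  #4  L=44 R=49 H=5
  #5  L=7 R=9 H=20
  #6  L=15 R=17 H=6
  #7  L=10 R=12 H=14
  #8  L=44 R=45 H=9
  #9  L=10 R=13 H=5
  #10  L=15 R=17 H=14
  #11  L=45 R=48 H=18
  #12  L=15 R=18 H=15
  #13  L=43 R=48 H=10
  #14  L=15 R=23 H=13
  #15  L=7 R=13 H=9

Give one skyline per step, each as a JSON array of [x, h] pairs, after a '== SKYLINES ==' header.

== SKYLINES ==
[[10,2],[15,0]]
[[10,2],[15,6],[23,0]]
[[3,9],[15,6],[23,0]]
[[3,9],[15,6],[23,0],[44,5],[49,0]]
[[3,9],[7,20],[9,9],[15,6],[23,0],[44,5],[49,0]]
[[3,9],[7,20],[9,9],[15,6],[23,0],[44,5],[49,0]]
[[3,9],[7,20],[9,9],[10,14],[12,9],[15,6],[23,0],[44,5],[49,0]]
[[3,9],[7,20],[9,9],[10,14],[12,9],[15,6],[23,0],[44,9],[45,5],[49,0]]
[[3,9],[7,20],[9,9],[10,14],[12,9],[15,6],[23,0],[44,9],[45,5],[49,0]]
[[3,9],[7,20],[9,9],[10,14],[12,9],[15,14],[17,6],[23,0],[44,9],[45,5],[49,0]]
[[3,9],[7,20],[9,9],[10,14],[12,9],[15,14],[17,6],[23,0],[44,9],[45,18],[48,5],[49,0]]
[[3,9],[7,20],[9,9],[10,14],[12,9],[15,15],[18,6],[23,0],[44,9],[45,18],[48,5],[49,0]]
[[3,9],[7,20],[9,9],[10,14],[12,9],[15,15],[18,6],[23,0],[43,10],[45,18],[48,5],[49,0]]
[[3,9],[7,20],[9,9],[10,14],[12,9],[15,15],[18,13],[23,0],[43,10],[45,18],[48,5],[49,0]]
[[3,9],[7,20],[9,9],[10,14],[12,9],[15,15],[18,13],[23,0],[43,10],[45,18],[48,5],[49,0]]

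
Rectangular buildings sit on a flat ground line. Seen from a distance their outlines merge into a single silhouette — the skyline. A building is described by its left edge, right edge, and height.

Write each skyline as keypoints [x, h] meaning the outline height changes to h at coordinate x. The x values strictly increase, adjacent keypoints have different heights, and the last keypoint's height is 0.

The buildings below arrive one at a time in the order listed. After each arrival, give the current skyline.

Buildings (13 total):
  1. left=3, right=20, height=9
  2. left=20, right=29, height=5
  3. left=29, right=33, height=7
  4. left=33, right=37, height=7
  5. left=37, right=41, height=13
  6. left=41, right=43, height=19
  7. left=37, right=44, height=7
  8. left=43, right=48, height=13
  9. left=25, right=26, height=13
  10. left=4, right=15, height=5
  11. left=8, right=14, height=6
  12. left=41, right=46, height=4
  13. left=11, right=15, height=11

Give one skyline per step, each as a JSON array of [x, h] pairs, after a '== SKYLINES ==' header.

== SKYLINES ==
[[3,9],[20,0]]
[[3,9],[20,5],[29,0]]
[[3,9],[20,5],[29,7],[33,0]]
[[3,9],[20,5],[29,7],[37,0]]
[[3,9],[20,5],[29,7],[37,13],[41,0]]
[[3,9],[20,5],[29,7],[37,13],[41,19],[43,0]]
[[3,9],[20,5],[29,7],[37,13],[41,19],[43,7],[44,0]]
[[3,9],[20,5],[29,7],[37,13],[41,19],[43,13],[48,0]]
[[3,9],[20,5],[25,13],[26,5],[29,7],[37,13],[41,19],[43,13],[48,0]]
[[3,9],[20,5],[25,13],[26,5],[29,7],[37,13],[41,19],[43,13],[48,0]]
[[3,9],[20,5],[25,13],[26,5],[29,7],[37,13],[41,19],[43,13],[48,0]]
[[3,9],[20,5],[25,13],[26,5],[29,7],[37,13],[41,19],[43,13],[48,0]]
[[3,9],[11,11],[15,9],[20,5],[25,13],[26,5],[29,7],[37,13],[41,19],[43,13],[48,0]]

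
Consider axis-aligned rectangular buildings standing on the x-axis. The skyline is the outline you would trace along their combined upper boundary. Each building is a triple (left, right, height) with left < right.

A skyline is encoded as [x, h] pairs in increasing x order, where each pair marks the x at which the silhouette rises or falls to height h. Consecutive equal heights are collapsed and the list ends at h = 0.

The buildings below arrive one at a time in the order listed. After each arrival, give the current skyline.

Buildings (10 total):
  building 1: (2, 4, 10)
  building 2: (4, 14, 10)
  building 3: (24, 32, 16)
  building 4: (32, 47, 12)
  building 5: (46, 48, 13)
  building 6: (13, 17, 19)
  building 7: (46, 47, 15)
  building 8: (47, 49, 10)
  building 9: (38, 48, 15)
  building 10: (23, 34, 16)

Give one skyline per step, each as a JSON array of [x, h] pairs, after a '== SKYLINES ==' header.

== SKYLINES ==
[[2,10],[4,0]]
[[2,10],[14,0]]
[[2,10],[14,0],[24,16],[32,0]]
[[2,10],[14,0],[24,16],[32,12],[47,0]]
[[2,10],[14,0],[24,16],[32,12],[46,13],[48,0]]
[[2,10],[13,19],[17,0],[24,16],[32,12],[46,13],[48,0]]
[[2,10],[13,19],[17,0],[24,16],[32,12],[46,15],[47,13],[48,0]]
[[2,10],[13,19],[17,0],[24,16],[32,12],[46,15],[47,13],[48,10],[49,0]]
[[2,10],[13,19],[17,0],[24,16],[32,12],[38,15],[48,10],[49,0]]
[[2,10],[13,19],[17,0],[23,16],[34,12],[38,15],[48,10],[49,0]]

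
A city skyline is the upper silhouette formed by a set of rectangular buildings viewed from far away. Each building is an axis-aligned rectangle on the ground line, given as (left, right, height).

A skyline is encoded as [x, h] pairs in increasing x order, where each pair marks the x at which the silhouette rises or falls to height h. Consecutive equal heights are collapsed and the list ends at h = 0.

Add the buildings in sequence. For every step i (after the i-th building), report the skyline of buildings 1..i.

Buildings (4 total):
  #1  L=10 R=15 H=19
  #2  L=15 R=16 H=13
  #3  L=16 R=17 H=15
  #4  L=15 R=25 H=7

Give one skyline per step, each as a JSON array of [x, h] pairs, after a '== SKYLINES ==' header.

== SKYLINES ==
[[10,19],[15,0]]
[[10,19],[15,13],[16,0]]
[[10,19],[15,13],[16,15],[17,0]]
[[10,19],[15,13],[16,15],[17,7],[25,0]]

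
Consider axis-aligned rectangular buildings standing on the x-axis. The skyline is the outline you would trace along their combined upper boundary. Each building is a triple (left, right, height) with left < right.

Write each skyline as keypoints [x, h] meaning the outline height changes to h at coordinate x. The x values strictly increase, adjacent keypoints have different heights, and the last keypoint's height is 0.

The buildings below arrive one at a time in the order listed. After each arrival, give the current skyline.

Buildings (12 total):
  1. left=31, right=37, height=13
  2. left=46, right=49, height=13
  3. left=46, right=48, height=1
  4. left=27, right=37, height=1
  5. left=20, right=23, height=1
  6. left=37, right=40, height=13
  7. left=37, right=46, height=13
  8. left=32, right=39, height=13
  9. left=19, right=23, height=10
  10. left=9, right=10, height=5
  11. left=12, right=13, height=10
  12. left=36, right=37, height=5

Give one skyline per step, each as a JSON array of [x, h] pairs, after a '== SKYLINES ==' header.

== SKYLINES ==
[[31,13],[37,0]]
[[31,13],[37,0],[46,13],[49,0]]
[[31,13],[37,0],[46,13],[49,0]]
[[27,1],[31,13],[37,0],[46,13],[49,0]]
[[20,1],[23,0],[27,1],[31,13],[37,0],[46,13],[49,0]]
[[20,1],[23,0],[27,1],[31,13],[40,0],[46,13],[49,0]]
[[20,1],[23,0],[27,1],[31,13],[49,0]]
[[20,1],[23,0],[27,1],[31,13],[49,0]]
[[19,10],[23,0],[27,1],[31,13],[49,0]]
[[9,5],[10,0],[19,10],[23,0],[27,1],[31,13],[49,0]]
[[9,5],[10,0],[12,10],[13,0],[19,10],[23,0],[27,1],[31,13],[49,0]]
[[9,5],[10,0],[12,10],[13,0],[19,10],[23,0],[27,1],[31,13],[49,0]]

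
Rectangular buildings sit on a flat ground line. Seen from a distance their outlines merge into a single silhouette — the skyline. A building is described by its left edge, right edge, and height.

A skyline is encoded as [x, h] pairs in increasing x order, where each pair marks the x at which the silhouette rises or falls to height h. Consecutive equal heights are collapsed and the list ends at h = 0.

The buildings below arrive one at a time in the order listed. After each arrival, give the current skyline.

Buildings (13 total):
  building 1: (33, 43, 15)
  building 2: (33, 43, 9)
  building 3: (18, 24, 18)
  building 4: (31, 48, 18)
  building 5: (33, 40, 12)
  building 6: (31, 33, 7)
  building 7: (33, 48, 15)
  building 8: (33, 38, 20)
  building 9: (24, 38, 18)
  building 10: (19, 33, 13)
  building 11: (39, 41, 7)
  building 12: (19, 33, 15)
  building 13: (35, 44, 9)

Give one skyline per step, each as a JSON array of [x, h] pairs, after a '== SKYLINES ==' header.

== SKYLINES ==
[[33,15],[43,0]]
[[33,15],[43,0]]
[[18,18],[24,0],[33,15],[43,0]]
[[18,18],[24,0],[31,18],[48,0]]
[[18,18],[24,0],[31,18],[48,0]]
[[18,18],[24,0],[31,18],[48,0]]
[[18,18],[24,0],[31,18],[48,0]]
[[18,18],[24,0],[31,18],[33,20],[38,18],[48,0]]
[[18,18],[33,20],[38,18],[48,0]]
[[18,18],[33,20],[38,18],[48,0]]
[[18,18],[33,20],[38,18],[48,0]]
[[18,18],[33,20],[38,18],[48,0]]
[[18,18],[33,20],[38,18],[48,0]]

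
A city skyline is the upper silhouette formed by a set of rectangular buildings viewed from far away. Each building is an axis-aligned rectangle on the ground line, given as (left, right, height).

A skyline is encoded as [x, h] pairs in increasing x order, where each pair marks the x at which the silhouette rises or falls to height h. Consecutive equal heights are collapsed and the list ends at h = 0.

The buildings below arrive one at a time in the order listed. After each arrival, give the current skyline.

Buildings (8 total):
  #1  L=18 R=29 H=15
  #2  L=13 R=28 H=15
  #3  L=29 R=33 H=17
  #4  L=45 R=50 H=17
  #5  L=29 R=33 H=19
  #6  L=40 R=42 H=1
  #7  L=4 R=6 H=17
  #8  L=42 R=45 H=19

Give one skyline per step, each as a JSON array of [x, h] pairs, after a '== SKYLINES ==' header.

== SKYLINES ==
[[18,15],[29,0]]
[[13,15],[29,0]]
[[13,15],[29,17],[33,0]]
[[13,15],[29,17],[33,0],[45,17],[50,0]]
[[13,15],[29,19],[33,0],[45,17],[50,0]]
[[13,15],[29,19],[33,0],[40,1],[42,0],[45,17],[50,0]]
[[4,17],[6,0],[13,15],[29,19],[33,0],[40,1],[42,0],[45,17],[50,0]]
[[4,17],[6,0],[13,15],[29,19],[33,0],[40,1],[42,19],[45,17],[50,0]]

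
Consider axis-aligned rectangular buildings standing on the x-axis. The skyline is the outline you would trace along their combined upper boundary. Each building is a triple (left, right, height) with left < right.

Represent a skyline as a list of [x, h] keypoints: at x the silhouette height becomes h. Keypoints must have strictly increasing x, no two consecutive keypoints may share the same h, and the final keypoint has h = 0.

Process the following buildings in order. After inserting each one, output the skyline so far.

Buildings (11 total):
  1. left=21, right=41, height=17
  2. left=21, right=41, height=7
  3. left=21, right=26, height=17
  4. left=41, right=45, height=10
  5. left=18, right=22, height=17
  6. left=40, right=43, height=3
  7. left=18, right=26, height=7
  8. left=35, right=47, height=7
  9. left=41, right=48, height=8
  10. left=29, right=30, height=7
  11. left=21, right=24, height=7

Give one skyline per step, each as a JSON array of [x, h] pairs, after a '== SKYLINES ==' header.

== SKYLINES ==
[[21,17],[41,0]]
[[21,17],[41,0]]
[[21,17],[41,0]]
[[21,17],[41,10],[45,0]]
[[18,17],[41,10],[45,0]]
[[18,17],[41,10],[45,0]]
[[18,17],[41,10],[45,0]]
[[18,17],[41,10],[45,7],[47,0]]
[[18,17],[41,10],[45,8],[48,0]]
[[18,17],[41,10],[45,8],[48,0]]
[[18,17],[41,10],[45,8],[48,0]]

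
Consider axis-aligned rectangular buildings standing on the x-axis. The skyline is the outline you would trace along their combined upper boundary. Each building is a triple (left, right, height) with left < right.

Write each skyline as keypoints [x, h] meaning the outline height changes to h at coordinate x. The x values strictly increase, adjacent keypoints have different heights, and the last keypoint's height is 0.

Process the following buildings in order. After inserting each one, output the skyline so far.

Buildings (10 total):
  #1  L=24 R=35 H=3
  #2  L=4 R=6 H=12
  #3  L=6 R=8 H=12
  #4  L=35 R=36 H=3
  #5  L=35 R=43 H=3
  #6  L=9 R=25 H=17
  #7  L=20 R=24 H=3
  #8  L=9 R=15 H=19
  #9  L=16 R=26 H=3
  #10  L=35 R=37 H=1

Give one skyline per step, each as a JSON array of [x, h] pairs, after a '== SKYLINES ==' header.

== SKYLINES ==
[[24,3],[35,0]]
[[4,12],[6,0],[24,3],[35,0]]
[[4,12],[8,0],[24,3],[35,0]]
[[4,12],[8,0],[24,3],[36,0]]
[[4,12],[8,0],[24,3],[43,0]]
[[4,12],[8,0],[9,17],[25,3],[43,0]]
[[4,12],[8,0],[9,17],[25,3],[43,0]]
[[4,12],[8,0],[9,19],[15,17],[25,3],[43,0]]
[[4,12],[8,0],[9,19],[15,17],[25,3],[43,0]]
[[4,12],[8,0],[9,19],[15,17],[25,3],[43,0]]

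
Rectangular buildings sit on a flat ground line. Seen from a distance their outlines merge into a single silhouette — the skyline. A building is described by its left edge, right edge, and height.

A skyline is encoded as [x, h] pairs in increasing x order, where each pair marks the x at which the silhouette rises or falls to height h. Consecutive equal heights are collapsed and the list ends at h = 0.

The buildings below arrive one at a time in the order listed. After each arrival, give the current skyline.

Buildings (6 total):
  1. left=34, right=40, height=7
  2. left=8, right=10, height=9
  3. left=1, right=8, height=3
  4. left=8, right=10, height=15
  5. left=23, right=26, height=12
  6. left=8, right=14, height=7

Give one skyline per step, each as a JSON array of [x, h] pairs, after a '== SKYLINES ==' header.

== SKYLINES ==
[[34,7],[40,0]]
[[8,9],[10,0],[34,7],[40,0]]
[[1,3],[8,9],[10,0],[34,7],[40,0]]
[[1,3],[8,15],[10,0],[34,7],[40,0]]
[[1,3],[8,15],[10,0],[23,12],[26,0],[34,7],[40,0]]
[[1,3],[8,15],[10,7],[14,0],[23,12],[26,0],[34,7],[40,0]]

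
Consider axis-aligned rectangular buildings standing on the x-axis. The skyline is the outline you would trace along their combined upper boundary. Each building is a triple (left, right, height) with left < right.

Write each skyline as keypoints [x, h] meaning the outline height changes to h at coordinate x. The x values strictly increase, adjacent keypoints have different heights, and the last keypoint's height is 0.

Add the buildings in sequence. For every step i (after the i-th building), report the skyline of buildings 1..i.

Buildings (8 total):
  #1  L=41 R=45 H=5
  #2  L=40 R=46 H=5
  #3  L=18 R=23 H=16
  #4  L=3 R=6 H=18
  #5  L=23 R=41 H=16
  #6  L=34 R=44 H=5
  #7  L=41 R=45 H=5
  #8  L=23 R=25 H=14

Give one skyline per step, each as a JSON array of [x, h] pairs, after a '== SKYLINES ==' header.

== SKYLINES ==
[[41,5],[45,0]]
[[40,5],[46,0]]
[[18,16],[23,0],[40,5],[46,0]]
[[3,18],[6,0],[18,16],[23,0],[40,5],[46,0]]
[[3,18],[6,0],[18,16],[41,5],[46,0]]
[[3,18],[6,0],[18,16],[41,5],[46,0]]
[[3,18],[6,0],[18,16],[41,5],[46,0]]
[[3,18],[6,0],[18,16],[41,5],[46,0]]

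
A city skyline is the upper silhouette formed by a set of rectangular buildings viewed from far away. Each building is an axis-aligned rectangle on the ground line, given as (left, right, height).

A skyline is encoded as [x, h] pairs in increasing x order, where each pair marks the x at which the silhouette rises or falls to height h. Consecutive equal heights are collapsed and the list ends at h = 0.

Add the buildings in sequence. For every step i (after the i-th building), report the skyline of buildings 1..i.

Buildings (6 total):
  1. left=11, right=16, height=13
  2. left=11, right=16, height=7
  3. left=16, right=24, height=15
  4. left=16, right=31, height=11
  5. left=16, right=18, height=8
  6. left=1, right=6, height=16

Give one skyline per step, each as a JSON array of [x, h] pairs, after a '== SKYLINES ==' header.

== SKYLINES ==
[[11,13],[16,0]]
[[11,13],[16,0]]
[[11,13],[16,15],[24,0]]
[[11,13],[16,15],[24,11],[31,0]]
[[11,13],[16,15],[24,11],[31,0]]
[[1,16],[6,0],[11,13],[16,15],[24,11],[31,0]]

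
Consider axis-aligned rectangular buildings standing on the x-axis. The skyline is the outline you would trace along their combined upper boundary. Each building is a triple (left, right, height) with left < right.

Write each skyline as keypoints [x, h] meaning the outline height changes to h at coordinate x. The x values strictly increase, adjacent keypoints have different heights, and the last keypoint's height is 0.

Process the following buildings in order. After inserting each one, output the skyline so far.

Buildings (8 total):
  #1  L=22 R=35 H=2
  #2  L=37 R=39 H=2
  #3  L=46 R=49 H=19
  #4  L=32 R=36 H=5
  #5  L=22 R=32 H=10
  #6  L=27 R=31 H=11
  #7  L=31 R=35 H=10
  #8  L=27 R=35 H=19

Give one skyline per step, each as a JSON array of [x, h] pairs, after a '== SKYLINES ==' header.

== SKYLINES ==
[[22,2],[35,0]]
[[22,2],[35,0],[37,2],[39,0]]
[[22,2],[35,0],[37,2],[39,0],[46,19],[49,0]]
[[22,2],[32,5],[36,0],[37,2],[39,0],[46,19],[49,0]]
[[22,10],[32,5],[36,0],[37,2],[39,0],[46,19],[49,0]]
[[22,10],[27,11],[31,10],[32,5],[36,0],[37,2],[39,0],[46,19],[49,0]]
[[22,10],[27,11],[31,10],[35,5],[36,0],[37,2],[39,0],[46,19],[49,0]]
[[22,10],[27,19],[35,5],[36,0],[37,2],[39,0],[46,19],[49,0]]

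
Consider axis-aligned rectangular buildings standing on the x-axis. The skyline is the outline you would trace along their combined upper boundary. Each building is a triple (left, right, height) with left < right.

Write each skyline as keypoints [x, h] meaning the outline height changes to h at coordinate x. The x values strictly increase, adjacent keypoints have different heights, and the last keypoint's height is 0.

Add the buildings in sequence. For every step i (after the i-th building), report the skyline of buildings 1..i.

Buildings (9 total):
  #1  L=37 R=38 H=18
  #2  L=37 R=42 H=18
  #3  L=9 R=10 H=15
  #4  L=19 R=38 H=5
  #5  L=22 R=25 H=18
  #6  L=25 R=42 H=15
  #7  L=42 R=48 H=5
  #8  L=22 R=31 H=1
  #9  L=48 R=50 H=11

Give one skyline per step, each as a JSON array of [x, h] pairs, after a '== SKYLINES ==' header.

== SKYLINES ==
[[37,18],[38,0]]
[[37,18],[42,0]]
[[9,15],[10,0],[37,18],[42,0]]
[[9,15],[10,0],[19,5],[37,18],[42,0]]
[[9,15],[10,0],[19,5],[22,18],[25,5],[37,18],[42,0]]
[[9,15],[10,0],[19,5],[22,18],[25,15],[37,18],[42,0]]
[[9,15],[10,0],[19,5],[22,18],[25,15],[37,18],[42,5],[48,0]]
[[9,15],[10,0],[19,5],[22,18],[25,15],[37,18],[42,5],[48,0]]
[[9,15],[10,0],[19,5],[22,18],[25,15],[37,18],[42,5],[48,11],[50,0]]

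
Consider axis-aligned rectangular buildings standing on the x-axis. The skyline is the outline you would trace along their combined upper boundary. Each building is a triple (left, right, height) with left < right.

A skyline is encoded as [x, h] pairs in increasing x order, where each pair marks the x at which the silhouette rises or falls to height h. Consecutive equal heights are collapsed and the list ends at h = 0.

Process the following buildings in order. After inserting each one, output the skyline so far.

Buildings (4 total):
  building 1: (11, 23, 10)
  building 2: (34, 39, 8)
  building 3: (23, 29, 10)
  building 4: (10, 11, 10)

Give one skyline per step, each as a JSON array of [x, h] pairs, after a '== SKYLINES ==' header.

== SKYLINES ==
[[11,10],[23,0]]
[[11,10],[23,0],[34,8],[39,0]]
[[11,10],[29,0],[34,8],[39,0]]
[[10,10],[29,0],[34,8],[39,0]]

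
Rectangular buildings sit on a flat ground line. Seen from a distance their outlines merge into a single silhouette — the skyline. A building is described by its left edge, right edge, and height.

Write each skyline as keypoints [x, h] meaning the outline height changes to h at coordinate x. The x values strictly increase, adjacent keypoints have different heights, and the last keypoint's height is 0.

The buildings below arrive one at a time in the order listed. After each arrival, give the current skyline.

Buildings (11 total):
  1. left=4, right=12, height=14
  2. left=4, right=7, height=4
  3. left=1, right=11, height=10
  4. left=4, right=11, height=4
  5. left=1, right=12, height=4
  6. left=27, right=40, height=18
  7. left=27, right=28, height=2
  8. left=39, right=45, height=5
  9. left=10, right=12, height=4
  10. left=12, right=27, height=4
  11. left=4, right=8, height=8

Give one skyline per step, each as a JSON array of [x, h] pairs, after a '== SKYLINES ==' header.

== SKYLINES ==
[[4,14],[12,0]]
[[4,14],[12,0]]
[[1,10],[4,14],[12,0]]
[[1,10],[4,14],[12,0]]
[[1,10],[4,14],[12,0]]
[[1,10],[4,14],[12,0],[27,18],[40,0]]
[[1,10],[4,14],[12,0],[27,18],[40,0]]
[[1,10],[4,14],[12,0],[27,18],[40,5],[45,0]]
[[1,10],[4,14],[12,0],[27,18],[40,5],[45,0]]
[[1,10],[4,14],[12,4],[27,18],[40,5],[45,0]]
[[1,10],[4,14],[12,4],[27,18],[40,5],[45,0]]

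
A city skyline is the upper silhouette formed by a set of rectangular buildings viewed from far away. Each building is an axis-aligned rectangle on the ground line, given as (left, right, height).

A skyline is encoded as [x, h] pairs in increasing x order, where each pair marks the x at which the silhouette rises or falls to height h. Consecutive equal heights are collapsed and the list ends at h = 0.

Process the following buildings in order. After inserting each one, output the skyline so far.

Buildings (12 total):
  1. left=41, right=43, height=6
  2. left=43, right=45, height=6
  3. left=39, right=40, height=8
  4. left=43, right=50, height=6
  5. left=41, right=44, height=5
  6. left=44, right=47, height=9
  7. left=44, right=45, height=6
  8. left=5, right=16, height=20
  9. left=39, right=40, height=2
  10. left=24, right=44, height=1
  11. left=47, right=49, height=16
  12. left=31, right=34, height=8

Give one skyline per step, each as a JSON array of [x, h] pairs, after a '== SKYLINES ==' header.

== SKYLINES ==
[[41,6],[43,0]]
[[41,6],[45,0]]
[[39,8],[40,0],[41,6],[45,0]]
[[39,8],[40,0],[41,6],[50,0]]
[[39,8],[40,0],[41,6],[50,0]]
[[39,8],[40,0],[41,6],[44,9],[47,6],[50,0]]
[[39,8],[40,0],[41,6],[44,9],[47,6],[50,0]]
[[5,20],[16,0],[39,8],[40,0],[41,6],[44,9],[47,6],[50,0]]
[[5,20],[16,0],[39,8],[40,0],[41,6],[44,9],[47,6],[50,0]]
[[5,20],[16,0],[24,1],[39,8],[40,1],[41,6],[44,9],[47,6],[50,0]]
[[5,20],[16,0],[24,1],[39,8],[40,1],[41,6],[44,9],[47,16],[49,6],[50,0]]
[[5,20],[16,0],[24,1],[31,8],[34,1],[39,8],[40,1],[41,6],[44,9],[47,16],[49,6],[50,0]]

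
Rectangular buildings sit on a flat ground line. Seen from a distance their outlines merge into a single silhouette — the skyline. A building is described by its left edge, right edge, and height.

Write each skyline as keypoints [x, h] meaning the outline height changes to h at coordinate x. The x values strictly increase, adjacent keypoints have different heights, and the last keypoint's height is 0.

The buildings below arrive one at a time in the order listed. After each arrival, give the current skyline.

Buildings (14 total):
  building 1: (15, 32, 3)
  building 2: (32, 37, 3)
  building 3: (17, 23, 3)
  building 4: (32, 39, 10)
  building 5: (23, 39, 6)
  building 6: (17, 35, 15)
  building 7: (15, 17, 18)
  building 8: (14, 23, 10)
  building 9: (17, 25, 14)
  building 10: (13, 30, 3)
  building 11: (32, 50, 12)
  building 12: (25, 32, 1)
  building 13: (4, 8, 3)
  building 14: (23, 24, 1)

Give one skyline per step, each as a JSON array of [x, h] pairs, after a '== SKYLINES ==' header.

== SKYLINES ==
[[15,3],[32,0]]
[[15,3],[37,0]]
[[15,3],[37,0]]
[[15,3],[32,10],[39,0]]
[[15,3],[23,6],[32,10],[39,0]]
[[15,3],[17,15],[35,10],[39,0]]
[[15,18],[17,15],[35,10],[39,0]]
[[14,10],[15,18],[17,15],[35,10],[39,0]]
[[14,10],[15,18],[17,15],[35,10],[39,0]]
[[13,3],[14,10],[15,18],[17,15],[35,10],[39,0]]
[[13,3],[14,10],[15,18],[17,15],[35,12],[50,0]]
[[13,3],[14,10],[15,18],[17,15],[35,12],[50,0]]
[[4,3],[8,0],[13,3],[14,10],[15,18],[17,15],[35,12],[50,0]]
[[4,3],[8,0],[13,3],[14,10],[15,18],[17,15],[35,12],[50,0]]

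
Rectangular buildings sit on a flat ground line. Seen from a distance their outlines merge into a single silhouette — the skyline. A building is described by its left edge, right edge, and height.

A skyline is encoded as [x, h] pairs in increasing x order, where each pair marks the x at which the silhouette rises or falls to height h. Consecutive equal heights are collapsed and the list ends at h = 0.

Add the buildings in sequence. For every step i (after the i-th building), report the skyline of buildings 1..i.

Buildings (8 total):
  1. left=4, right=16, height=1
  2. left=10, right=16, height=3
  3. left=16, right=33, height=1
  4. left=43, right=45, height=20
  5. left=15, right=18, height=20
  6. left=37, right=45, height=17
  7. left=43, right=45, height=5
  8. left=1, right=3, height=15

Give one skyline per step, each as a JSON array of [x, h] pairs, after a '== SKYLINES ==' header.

== SKYLINES ==
[[4,1],[16,0]]
[[4,1],[10,3],[16,0]]
[[4,1],[10,3],[16,1],[33,0]]
[[4,1],[10,3],[16,1],[33,0],[43,20],[45,0]]
[[4,1],[10,3],[15,20],[18,1],[33,0],[43,20],[45,0]]
[[4,1],[10,3],[15,20],[18,1],[33,0],[37,17],[43,20],[45,0]]
[[4,1],[10,3],[15,20],[18,1],[33,0],[37,17],[43,20],[45,0]]
[[1,15],[3,0],[4,1],[10,3],[15,20],[18,1],[33,0],[37,17],[43,20],[45,0]]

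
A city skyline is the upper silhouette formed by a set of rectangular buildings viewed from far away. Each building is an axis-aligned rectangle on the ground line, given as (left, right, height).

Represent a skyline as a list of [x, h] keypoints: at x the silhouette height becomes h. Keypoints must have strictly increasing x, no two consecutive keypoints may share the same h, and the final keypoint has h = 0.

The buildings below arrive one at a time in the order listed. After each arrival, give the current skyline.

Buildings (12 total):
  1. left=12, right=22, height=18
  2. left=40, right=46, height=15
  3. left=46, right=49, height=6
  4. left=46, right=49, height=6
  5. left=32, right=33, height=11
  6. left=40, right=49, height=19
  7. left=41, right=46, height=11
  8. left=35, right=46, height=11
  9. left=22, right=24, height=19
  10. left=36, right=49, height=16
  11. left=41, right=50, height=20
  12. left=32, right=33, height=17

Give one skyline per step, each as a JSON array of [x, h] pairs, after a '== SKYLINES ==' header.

== SKYLINES ==
[[12,18],[22,0]]
[[12,18],[22,0],[40,15],[46,0]]
[[12,18],[22,0],[40,15],[46,6],[49,0]]
[[12,18],[22,0],[40,15],[46,6],[49,0]]
[[12,18],[22,0],[32,11],[33,0],[40,15],[46,6],[49,0]]
[[12,18],[22,0],[32,11],[33,0],[40,19],[49,0]]
[[12,18],[22,0],[32,11],[33,0],[40,19],[49,0]]
[[12,18],[22,0],[32,11],[33,0],[35,11],[40,19],[49,0]]
[[12,18],[22,19],[24,0],[32,11],[33,0],[35,11],[40,19],[49,0]]
[[12,18],[22,19],[24,0],[32,11],[33,0],[35,11],[36,16],[40,19],[49,0]]
[[12,18],[22,19],[24,0],[32,11],[33,0],[35,11],[36,16],[40,19],[41,20],[50,0]]
[[12,18],[22,19],[24,0],[32,17],[33,0],[35,11],[36,16],[40,19],[41,20],[50,0]]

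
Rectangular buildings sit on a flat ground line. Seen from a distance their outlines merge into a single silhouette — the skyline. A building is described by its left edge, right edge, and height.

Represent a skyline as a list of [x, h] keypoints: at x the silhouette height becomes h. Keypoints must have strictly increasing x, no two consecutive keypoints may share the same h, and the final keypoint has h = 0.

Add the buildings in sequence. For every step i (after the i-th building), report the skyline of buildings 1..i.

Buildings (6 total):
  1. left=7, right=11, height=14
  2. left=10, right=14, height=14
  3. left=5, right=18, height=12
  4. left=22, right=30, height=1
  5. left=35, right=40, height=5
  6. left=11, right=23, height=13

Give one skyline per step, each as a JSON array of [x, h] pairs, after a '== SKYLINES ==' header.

== SKYLINES ==
[[7,14],[11,0]]
[[7,14],[14,0]]
[[5,12],[7,14],[14,12],[18,0]]
[[5,12],[7,14],[14,12],[18,0],[22,1],[30,0]]
[[5,12],[7,14],[14,12],[18,0],[22,1],[30,0],[35,5],[40,0]]
[[5,12],[7,14],[14,13],[23,1],[30,0],[35,5],[40,0]]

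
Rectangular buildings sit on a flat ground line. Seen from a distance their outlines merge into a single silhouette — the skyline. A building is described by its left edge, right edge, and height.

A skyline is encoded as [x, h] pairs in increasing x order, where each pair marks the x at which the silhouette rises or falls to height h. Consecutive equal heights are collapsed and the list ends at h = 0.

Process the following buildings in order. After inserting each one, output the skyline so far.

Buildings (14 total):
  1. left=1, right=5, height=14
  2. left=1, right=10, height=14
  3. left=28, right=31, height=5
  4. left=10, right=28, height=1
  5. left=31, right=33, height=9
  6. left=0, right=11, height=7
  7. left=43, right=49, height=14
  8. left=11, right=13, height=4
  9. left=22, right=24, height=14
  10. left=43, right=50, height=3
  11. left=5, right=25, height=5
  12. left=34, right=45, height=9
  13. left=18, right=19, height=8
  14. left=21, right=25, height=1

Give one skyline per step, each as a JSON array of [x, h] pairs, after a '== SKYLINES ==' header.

== SKYLINES ==
[[1,14],[5,0]]
[[1,14],[10,0]]
[[1,14],[10,0],[28,5],[31,0]]
[[1,14],[10,1],[28,5],[31,0]]
[[1,14],[10,1],[28,5],[31,9],[33,0]]
[[0,7],[1,14],[10,7],[11,1],[28,5],[31,9],[33,0]]
[[0,7],[1,14],[10,7],[11,1],[28,5],[31,9],[33,0],[43,14],[49,0]]
[[0,7],[1,14],[10,7],[11,4],[13,1],[28,5],[31,9],[33,0],[43,14],[49,0]]
[[0,7],[1,14],[10,7],[11,4],[13,1],[22,14],[24,1],[28,5],[31,9],[33,0],[43,14],[49,0]]
[[0,7],[1,14],[10,7],[11,4],[13,1],[22,14],[24,1],[28,5],[31,9],[33,0],[43,14],[49,3],[50,0]]
[[0,7],[1,14],[10,7],[11,5],[22,14],[24,5],[25,1],[28,5],[31,9],[33,0],[43,14],[49,3],[50,0]]
[[0,7],[1,14],[10,7],[11,5],[22,14],[24,5],[25,1],[28,5],[31,9],[33,0],[34,9],[43,14],[49,3],[50,0]]
[[0,7],[1,14],[10,7],[11,5],[18,8],[19,5],[22,14],[24,5],[25,1],[28,5],[31,9],[33,0],[34,9],[43,14],[49,3],[50,0]]
[[0,7],[1,14],[10,7],[11,5],[18,8],[19,5],[22,14],[24,5],[25,1],[28,5],[31,9],[33,0],[34,9],[43,14],[49,3],[50,0]]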